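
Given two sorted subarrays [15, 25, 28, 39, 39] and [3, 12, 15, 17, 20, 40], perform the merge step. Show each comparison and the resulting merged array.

Merging process:

Compare 15 vs 3: take 3 from right. Merged: [3]
Compare 15 vs 12: take 12 from right. Merged: [3, 12]
Compare 15 vs 15: take 15 from left. Merged: [3, 12, 15]
Compare 25 vs 15: take 15 from right. Merged: [3, 12, 15, 15]
Compare 25 vs 17: take 17 from right. Merged: [3, 12, 15, 15, 17]
Compare 25 vs 20: take 20 from right. Merged: [3, 12, 15, 15, 17, 20]
Compare 25 vs 40: take 25 from left. Merged: [3, 12, 15, 15, 17, 20, 25]
Compare 28 vs 40: take 28 from left. Merged: [3, 12, 15, 15, 17, 20, 25, 28]
Compare 39 vs 40: take 39 from left. Merged: [3, 12, 15, 15, 17, 20, 25, 28, 39]
Compare 39 vs 40: take 39 from left. Merged: [3, 12, 15, 15, 17, 20, 25, 28, 39, 39]
Append remaining from right: [40]. Merged: [3, 12, 15, 15, 17, 20, 25, 28, 39, 39, 40]

Final merged array: [3, 12, 15, 15, 17, 20, 25, 28, 39, 39, 40]
Total comparisons: 10

The merged array is [3, 12, 15, 15, 17, 20, 25, 28, 39, 39, 40], requiring 10 comparisons. The merge step runs in O(n) time where n is the total number of elements.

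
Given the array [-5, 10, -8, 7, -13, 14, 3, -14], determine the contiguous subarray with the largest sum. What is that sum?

Using Kadane's algorithm on [-5, 10, -8, 7, -13, 14, 3, -14]:

Scanning through the array:
Position 1 (value 10): max_ending_here = 10, max_so_far = 10
Position 2 (value -8): max_ending_here = 2, max_so_far = 10
Position 3 (value 7): max_ending_here = 9, max_so_far = 10
Position 4 (value -13): max_ending_here = -4, max_so_far = 10
Position 5 (value 14): max_ending_here = 14, max_so_far = 14
Position 6 (value 3): max_ending_here = 17, max_so_far = 17
Position 7 (value -14): max_ending_here = 3, max_so_far = 17

Maximum subarray: [14, 3]
Maximum sum: 17

The maximum subarray is [14, 3] with sum 17. This subarray runs from index 5 to index 6.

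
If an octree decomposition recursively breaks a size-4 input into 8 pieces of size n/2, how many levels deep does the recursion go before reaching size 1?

For divide and conquer with division factor 2:

Problem sizes at each level:
Level 0: 4
Level 1: 2
Level 2: 1

The root is level 0 and the size-1 base case is level 2 (the tree spans levels 0 through 2, i.e. 3 levels counting the root), so the depth is the number of divisions: log_2(4) = 2

The recursion tree depth is log_2(4) = 2. At each level, the problem size is divided by 2, so it takes 2 divisions to reduce to a base case of size 1. The algorithm makes 8 recursive calls at each level.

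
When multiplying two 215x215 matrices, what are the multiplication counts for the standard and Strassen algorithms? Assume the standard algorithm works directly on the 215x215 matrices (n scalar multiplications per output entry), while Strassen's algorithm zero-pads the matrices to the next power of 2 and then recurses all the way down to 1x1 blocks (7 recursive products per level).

Matrix multiplication for 215x215 matrices:

Strassen's algorithm requires power-of-2 dimensions. Pad 215x215 to 256x256 (next power of 2).

Standard algorithm: 215^3 = 9938375 multiplications
Strassen's algorithm: 7^(log2(256)) = 7^8 = 5764801 multiplications
Savings: 9938375 - 5764801 = 4173574 multiplications

Standard: 9938375 multiplications (215^3). Strassen: 5764801 multiplications (7^8, after padding to 256x256). Strassen reduces 8 recursive multiplications to 7 at each level.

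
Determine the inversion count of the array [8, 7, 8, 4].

Finding inversions in [8, 7, 8, 4]:

(0, 1): arr[0]=8 > arr[1]=7
(0, 3): arr[0]=8 > arr[3]=4
(1, 3): arr[1]=7 > arr[3]=4
(2, 3): arr[2]=8 > arr[3]=4

Total inversions: 4

The array has 4 inversion(s): (0,1), (0,3), (1,3), (2,3). Each pair (i,j) satisfies i < j and arr[i] > arr[j].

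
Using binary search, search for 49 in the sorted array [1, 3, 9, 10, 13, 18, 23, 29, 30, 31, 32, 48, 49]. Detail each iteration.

Binary search for 49 in [1, 3, 9, 10, 13, 18, 23, 29, 30, 31, 32, 48, 49]:

lo=0, hi=12, mid=6, arr[mid]=23 -> 23 < 49, search right half
lo=7, hi=12, mid=9, arr[mid]=31 -> 31 < 49, search right half
lo=10, hi=12, mid=11, arr[mid]=48 -> 48 < 49, search right half
lo=12, hi=12, mid=12, arr[mid]=49 -> Found target at index 12!

Binary search finds 49 at index 12 after 4 comparisons. The search repeatedly halves the search space by comparing with the middle element.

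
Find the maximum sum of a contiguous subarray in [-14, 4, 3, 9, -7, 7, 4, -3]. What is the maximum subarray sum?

Using Kadane's algorithm on [-14, 4, 3, 9, -7, 7, 4, -3]:

Scanning through the array:
Position 1 (value 4): max_ending_here = 4, max_so_far = 4
Position 2 (value 3): max_ending_here = 7, max_so_far = 7
Position 3 (value 9): max_ending_here = 16, max_so_far = 16
Position 4 (value -7): max_ending_here = 9, max_so_far = 16
Position 5 (value 7): max_ending_here = 16, max_so_far = 16
Position 6 (value 4): max_ending_here = 20, max_so_far = 20
Position 7 (value -3): max_ending_here = 17, max_so_far = 20

Maximum subarray: [4, 3, 9, -7, 7, 4]
Maximum sum: 20

The maximum subarray is [4, 3, 9, -7, 7, 4] with sum 20. This subarray runs from index 1 to index 6.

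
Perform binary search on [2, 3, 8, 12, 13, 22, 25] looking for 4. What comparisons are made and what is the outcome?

Binary search for 4 in [2, 3, 8, 12, 13, 22, 25]:

lo=0, hi=6, mid=3, arr[mid]=12 -> 12 > 4, search left half
lo=0, hi=2, mid=1, arr[mid]=3 -> 3 < 4, search right half
lo=2, hi=2, mid=2, arr[mid]=8 -> 8 > 4, search left half
lo=2 > hi=1, target 4 not found

Binary search determines that 4 is not in the array after 3 comparisons. The search space was exhausted without finding the target.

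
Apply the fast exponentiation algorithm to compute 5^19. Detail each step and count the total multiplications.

Computing 5^19 by squaring (build up from 5^1; each line after the first costs one multiplication):

5^1 = 5
5^2 = (5^1)^2 = 5^2 = 25
5^4 = (5^2)^2 = 25^2 = 625
5^8 = (5^4)^2 = 625^2 = 390625
5^9 = 5 * 5^8 = 5 * 390625 = 1953125
5^18 = (5^9)^2 = 1953125^2 = 3814697265625
5^19 = 5 * 5^18 = 5 * 3814697265625 = 19073486328125

Result: 19073486328125
Multiplications needed: 6 (6 lines after 5^1)

5^19 = 19073486328125. Using exponentiation by squaring, this requires 6 multiplications. The key idea: if the exponent is even, square the half-power; if odd, multiply by the base once.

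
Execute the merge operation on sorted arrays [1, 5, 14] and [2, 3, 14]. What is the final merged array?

Merging process:

Compare 1 vs 2: take 1 from left. Merged: [1]
Compare 5 vs 2: take 2 from right. Merged: [1, 2]
Compare 5 vs 3: take 3 from right. Merged: [1, 2, 3]
Compare 5 vs 14: take 5 from left. Merged: [1, 2, 3, 5]
Compare 14 vs 14: take 14 from left. Merged: [1, 2, 3, 5, 14]
Append remaining from right: [14]. Merged: [1, 2, 3, 5, 14, 14]

Final merged array: [1, 2, 3, 5, 14, 14]
Total comparisons: 5

The merged array is [1, 2, 3, 5, 14, 14], requiring 5 comparisons. The merge step runs in O(n) time where n is the total number of elements.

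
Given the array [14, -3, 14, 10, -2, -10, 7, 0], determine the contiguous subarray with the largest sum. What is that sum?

Using Kadane's algorithm on [14, -3, 14, 10, -2, -10, 7, 0]:

Scanning through the array:
Position 1 (value -3): max_ending_here = 11, max_so_far = 14
Position 2 (value 14): max_ending_here = 25, max_so_far = 25
Position 3 (value 10): max_ending_here = 35, max_so_far = 35
Position 4 (value -2): max_ending_here = 33, max_so_far = 35
Position 5 (value -10): max_ending_here = 23, max_so_far = 35
Position 6 (value 7): max_ending_here = 30, max_so_far = 35
Position 7 (value 0): max_ending_here = 30, max_so_far = 35

Maximum subarray: [14, -3, 14, 10]
Maximum sum: 35

The maximum subarray is [14, -3, 14, 10] with sum 35. This subarray runs from index 0 to index 3.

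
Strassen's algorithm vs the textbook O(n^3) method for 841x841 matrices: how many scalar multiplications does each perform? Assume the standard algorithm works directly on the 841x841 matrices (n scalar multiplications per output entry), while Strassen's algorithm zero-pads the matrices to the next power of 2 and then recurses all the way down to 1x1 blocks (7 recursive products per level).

Matrix multiplication for 841x841 matrices:

Strassen's algorithm requires power-of-2 dimensions. Pad 841x841 to 1024x1024 (next power of 2).

Standard algorithm: 841^3 = 594823321 multiplications
Strassen's algorithm: 7^(log2(1024)) = 7^10 = 282475249 multiplications
Savings: 594823321 - 282475249 = 312348072 multiplications

Standard: 594823321 multiplications (841^3). Strassen: 282475249 multiplications (7^10, after padding to 1024x1024). Strassen reduces 8 recursive multiplications to 7 at each level.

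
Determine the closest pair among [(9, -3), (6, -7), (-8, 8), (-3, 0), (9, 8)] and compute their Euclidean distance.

Computing all pairwise distances among 5 points:

d((9, -3), (6, -7)) = 5.0 <-- minimum
d((9, -3), (-8, 8)) = 20.2485
d((9, -3), (-3, 0)) = 12.3693
d((9, -3), (9, 8)) = 11.0
d((6, -7), (-8, 8)) = 20.5183
d((6, -7), (-3, 0)) = 11.4018
d((6, -7), (9, 8)) = 15.2971
d((-8, 8), (-3, 0)) = 9.434
d((-8, 8), (9, 8)) = 17.0
d((-3, 0), (9, 8)) = 14.4222

Closest pair: (9, -3) and (6, -7) with distance 5.0

The closest pair is (9, -3) and (6, -7) with Euclidean distance 5.0. For 5 points, brute-force pairwise comparison is shown above. For large n, the divide-and-conquer algorithm (sort by x, recurse on halves, check the dividing strip) achieves O(n log n).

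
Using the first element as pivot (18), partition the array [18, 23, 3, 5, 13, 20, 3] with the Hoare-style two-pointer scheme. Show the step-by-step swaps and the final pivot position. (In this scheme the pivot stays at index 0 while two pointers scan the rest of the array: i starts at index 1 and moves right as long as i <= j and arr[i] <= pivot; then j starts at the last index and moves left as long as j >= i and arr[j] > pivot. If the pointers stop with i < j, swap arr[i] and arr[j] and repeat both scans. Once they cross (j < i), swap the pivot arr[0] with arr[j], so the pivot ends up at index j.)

Hoare-style two-pointer partition with pivot = 18:

Initial array: [18, 23, 3, 5, 13, 20, 3]

Pointers start at i = 1, j = 6.
i stops at index 1 (arr[1]=23 > 18), j stops at index 6 (arr[6]=3 <= 18): swap arr[1] and arr[6], array becomes [18, 3, 3, 5, 13, 20, 23]
i ends at 5, j ends at 4: the pointers have crossed (j < i), so scanning stops.

Swap pivot arr[0] with arr[4] to place pivot at position 4: [13, 3, 3, 5, 18, 20, 23]
Pivot position: 4

After partitioning with pivot 18, the array becomes [13, 3, 3, 5, 18, 20, 23]. The pivot is placed at index 4. All elements to the left of the pivot are <= 18, and all elements to the right are > 18.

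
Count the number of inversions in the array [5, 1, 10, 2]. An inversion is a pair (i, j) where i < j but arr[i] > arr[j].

Finding inversions in [5, 1, 10, 2]:

(0, 1): arr[0]=5 > arr[1]=1
(0, 3): arr[0]=5 > arr[3]=2
(2, 3): arr[2]=10 > arr[3]=2

Total inversions: 3

The array has 3 inversion(s): (0,1), (0,3), (2,3). Each pair (i,j) satisfies i < j and arr[i] > arr[j].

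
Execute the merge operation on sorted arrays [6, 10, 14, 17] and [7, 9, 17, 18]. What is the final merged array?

Merging process:

Compare 6 vs 7: take 6 from left. Merged: [6]
Compare 10 vs 7: take 7 from right. Merged: [6, 7]
Compare 10 vs 9: take 9 from right. Merged: [6, 7, 9]
Compare 10 vs 17: take 10 from left. Merged: [6, 7, 9, 10]
Compare 14 vs 17: take 14 from left. Merged: [6, 7, 9, 10, 14]
Compare 17 vs 17: take 17 from left. Merged: [6, 7, 9, 10, 14, 17]
Append remaining from right: [17, 18]. Merged: [6, 7, 9, 10, 14, 17, 17, 18]

Final merged array: [6, 7, 9, 10, 14, 17, 17, 18]
Total comparisons: 6

The merged array is [6, 7, 9, 10, 14, 17, 17, 18], requiring 6 comparisons. The merge step runs in O(n) time where n is the total number of elements.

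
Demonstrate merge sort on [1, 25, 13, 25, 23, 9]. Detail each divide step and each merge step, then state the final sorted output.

Merge sort trace:

Split: [1, 25, 13, 25, 23, 9] -> [1, 25, 13] and [25, 23, 9]
  Split: [1, 25, 13] -> [1] and [25, 13]
    Split: [25, 13] -> [25] and [13]
    Merge: [25] + [13] -> [13, 25]
  Merge: [1] + [13, 25] -> [1, 13, 25]
  Split: [25, 23, 9] -> [25] and [23, 9]
    Split: [23, 9] -> [23] and [9]
    Merge: [23] + [9] -> [9, 23]
  Merge: [25] + [9, 23] -> [9, 23, 25]
Merge: [1, 13, 25] + [9, 23, 25] -> [1, 9, 13, 23, 25, 25]

Final sorted array: [1, 9, 13, 23, 25, 25]

The merge sort proceeds by recursively splitting the array and merging sorted halves.
After all merges, the sorted array is [1, 9, 13, 23, 25, 25].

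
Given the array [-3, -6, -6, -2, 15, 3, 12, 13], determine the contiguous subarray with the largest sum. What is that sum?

Using Kadane's algorithm on [-3, -6, -6, -2, 15, 3, 12, 13]:

Scanning through the array:
Position 1 (value -6): max_ending_here = -6, max_so_far = -3
Position 2 (value -6): max_ending_here = -6, max_so_far = -3
Position 3 (value -2): max_ending_here = -2, max_so_far = -2
Position 4 (value 15): max_ending_here = 15, max_so_far = 15
Position 5 (value 3): max_ending_here = 18, max_so_far = 18
Position 6 (value 12): max_ending_here = 30, max_so_far = 30
Position 7 (value 13): max_ending_here = 43, max_so_far = 43

Maximum subarray: [15, 3, 12, 13]
Maximum sum: 43

The maximum subarray is [15, 3, 12, 13] with sum 43. This subarray runs from index 4 to index 7.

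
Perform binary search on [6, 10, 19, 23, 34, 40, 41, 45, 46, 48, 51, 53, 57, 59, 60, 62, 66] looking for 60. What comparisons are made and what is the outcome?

Binary search for 60 in [6, 10, 19, 23, 34, 40, 41, 45, 46, 48, 51, 53, 57, 59, 60, 62, 66]:

lo=0, hi=16, mid=8, arr[mid]=46 -> 46 < 60, search right half
lo=9, hi=16, mid=12, arr[mid]=57 -> 57 < 60, search right half
lo=13, hi=16, mid=14, arr[mid]=60 -> Found target at index 14!

Binary search finds 60 at index 14 after 3 comparisons. The search repeatedly halves the search space by comparing with the middle element.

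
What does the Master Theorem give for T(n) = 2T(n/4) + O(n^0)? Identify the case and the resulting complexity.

Master Theorem for T(n) = 2T(n/4) + O(n^0):

a = 2, b = 4, c = 0
log_b(a) = log_4(2) = 0.5000

Case 1: c = 0 < log_4(2) = 0.5000
T(n) = O(n^(log_4 2)) = O(sqrt(n))

For T(n) = 2T(n/4) + O(n^0): log_4(2) = 0.5000. This is Case 1 of the Master Theorem (c < log_b(a), work dominated by leaves), giving O(sqrt(n)).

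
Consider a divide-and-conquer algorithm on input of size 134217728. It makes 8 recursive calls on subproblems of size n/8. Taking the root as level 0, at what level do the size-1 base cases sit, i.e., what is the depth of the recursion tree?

For divide and conquer with division factor 8:

Problem sizes at each level:
Level 0: 134217728
Level 1: 16777216
Level 2: 2097152
Level 3: 262144
Level 4: 32768
Level 5: 4096
Level 6: 512
Level 7: 64
Level 8: 8
Level 9: 1

The root is level 0 and the size-1 base case is level 9 (the tree spans levels 0 through 9, i.e. 10 levels counting the root), so the depth is the number of divisions: log_8(134217728) = 9

The recursion tree depth is log_8(134217728) = 9. At each level, the problem size is divided by 8, so it takes 9 divisions to reduce to a base case of size 1. The algorithm makes 8 recursive calls at each level.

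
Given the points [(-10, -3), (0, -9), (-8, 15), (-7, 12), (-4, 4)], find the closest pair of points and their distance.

Computing all pairwise distances among 5 points:

d((-10, -3), (0, -9)) = 11.6619
d((-10, -3), (-8, 15)) = 18.1108
d((-10, -3), (-7, 12)) = 15.2971
d((-10, -3), (-4, 4)) = 9.2195
d((0, -9), (-8, 15)) = 25.2982
d((0, -9), (-7, 12)) = 22.1359
d((0, -9), (-4, 4)) = 13.6015
d((-8, 15), (-7, 12)) = 3.1623 <-- minimum
d((-8, 15), (-4, 4)) = 11.7047
d((-7, 12), (-4, 4)) = 8.544

Closest pair: (-8, 15) and (-7, 12) with distance 3.1623

The closest pair is (-8, 15) and (-7, 12) with Euclidean distance 3.1623. For 5 points, brute-force pairwise comparison is shown above. For large n, the divide-and-conquer algorithm (sort by x, recurse on halves, check the dividing strip) achieves O(n log n).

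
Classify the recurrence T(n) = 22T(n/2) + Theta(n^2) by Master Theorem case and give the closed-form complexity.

Master Theorem for T(n) = 22T(n/2) + O(n^2):

a = 22, b = 2, c = 2
log_b(a) = log_2(22) = 4.4594

Case 1: c = 2 < log_2(22) = 4.4594
T(n) = O(n^(log_2 22))

For T(n) = 22T(n/2) + O(n^2): log_2(22) = 4.4594. This is Case 1 of the Master Theorem (c < log_b(a), work dominated by leaves), giving O(n^(log_2 22)).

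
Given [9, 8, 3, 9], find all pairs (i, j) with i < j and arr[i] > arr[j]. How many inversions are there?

Finding inversions in [9, 8, 3, 9]:

(0, 1): arr[0]=9 > arr[1]=8
(0, 2): arr[0]=9 > arr[2]=3
(1, 2): arr[1]=8 > arr[2]=3

Total inversions: 3

The array has 3 inversion(s): (0,1), (0,2), (1,2). Each pair (i,j) satisfies i < j and arr[i] > arr[j].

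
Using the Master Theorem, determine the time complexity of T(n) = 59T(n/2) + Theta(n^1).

Master Theorem for T(n) = 59T(n/2) + O(n^1):

a = 59, b = 2, c = 1
log_b(a) = log_2(59) = 5.8826

Case 1: c = 1 < log_2(59) = 5.8826
T(n) = O(n^(log_2 59))

For T(n) = 59T(n/2) + O(n^1): log_2(59) = 5.8826. This is Case 1 of the Master Theorem (c < log_b(a), work dominated by leaves), giving O(n^(log_2 59)).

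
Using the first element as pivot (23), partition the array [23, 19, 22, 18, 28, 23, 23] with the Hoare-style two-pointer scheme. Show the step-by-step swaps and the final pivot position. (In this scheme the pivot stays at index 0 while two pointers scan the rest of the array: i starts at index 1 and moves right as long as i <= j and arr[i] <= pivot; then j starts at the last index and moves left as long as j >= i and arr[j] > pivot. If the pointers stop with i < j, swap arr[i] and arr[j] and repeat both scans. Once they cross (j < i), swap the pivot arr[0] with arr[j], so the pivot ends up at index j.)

Hoare-style two-pointer partition with pivot = 23:

Initial array: [23, 19, 22, 18, 28, 23, 23]

Pointers start at i = 1, j = 6.
i stops at index 4 (arr[4]=28 > 23), j stops at index 6 (arr[6]=23 <= 23): swap arr[4] and arr[6], array becomes [23, 19, 22, 18, 23, 23, 28]
i ends at 6, j ends at 5: the pointers have crossed (j < i), so scanning stops.

Swap pivot arr[0] with arr[5] to place pivot at position 5: [23, 19, 22, 18, 23, 23, 28]
Pivot position: 5

After partitioning with pivot 23, the array becomes [23, 19, 22, 18, 23, 23, 28]. The pivot is placed at index 5. All elements to the left of the pivot are <= 23, and all elements to the right are > 23.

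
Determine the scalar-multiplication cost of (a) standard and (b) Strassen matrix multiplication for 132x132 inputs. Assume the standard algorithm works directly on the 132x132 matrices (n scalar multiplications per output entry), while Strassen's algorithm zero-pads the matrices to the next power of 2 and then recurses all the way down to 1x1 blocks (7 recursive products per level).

Matrix multiplication for 132x132 matrices:

Strassen's algorithm requires power-of-2 dimensions. Pad 132x132 to 256x256 (next power of 2).

Standard algorithm: 132^3 = 2299968 multiplications
Strassen's algorithm: 7^(log2(256)) = 7^8 = 5764801 multiplications
Difference: 2299968 - 5764801 = -3464833 (Strassen uses MORE here due to padding overhead — for small or just-over-power-of-2 n, padding can outweigh the per-level savings)

Standard: 2299968 multiplications (132^3). Strassen: 5764801 multiplications (7^8, after padding to 256x256). Strassen reduces 8 recursive multiplications to 7 at each level.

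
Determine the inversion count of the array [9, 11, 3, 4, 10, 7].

Finding inversions in [9, 11, 3, 4, 10, 7]:

(0, 2): arr[0]=9 > arr[2]=3
(0, 3): arr[0]=9 > arr[3]=4
(0, 5): arr[0]=9 > arr[5]=7
(1, 2): arr[1]=11 > arr[2]=3
(1, 3): arr[1]=11 > arr[3]=4
(1, 4): arr[1]=11 > arr[4]=10
(1, 5): arr[1]=11 > arr[5]=7
(4, 5): arr[4]=10 > arr[5]=7

Total inversions: 8

The array has 8 inversion(s): (0,2), (0,3), (0,5), (1,2), (1,3), (1,4), (1,5), (4,5). Each pair (i,j) satisfies i < j and arr[i] > arr[j].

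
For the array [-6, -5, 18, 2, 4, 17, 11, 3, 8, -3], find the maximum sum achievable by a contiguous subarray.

Using Kadane's algorithm on [-6, -5, 18, 2, 4, 17, 11, 3, 8, -3]:

Scanning through the array:
Position 1 (value -5): max_ending_here = -5, max_so_far = -5
Position 2 (value 18): max_ending_here = 18, max_so_far = 18
Position 3 (value 2): max_ending_here = 20, max_so_far = 20
Position 4 (value 4): max_ending_here = 24, max_so_far = 24
Position 5 (value 17): max_ending_here = 41, max_so_far = 41
Position 6 (value 11): max_ending_here = 52, max_so_far = 52
Position 7 (value 3): max_ending_here = 55, max_so_far = 55
Position 8 (value 8): max_ending_here = 63, max_so_far = 63
Position 9 (value -3): max_ending_here = 60, max_so_far = 63

Maximum subarray: [18, 2, 4, 17, 11, 3, 8]
Maximum sum: 63

The maximum subarray is [18, 2, 4, 17, 11, 3, 8] with sum 63. This subarray runs from index 2 to index 8.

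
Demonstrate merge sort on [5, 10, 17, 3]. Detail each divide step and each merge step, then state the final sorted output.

Merge sort trace:

Split: [5, 10, 17, 3] -> [5, 10] and [17, 3]
  Split: [5, 10] -> [5] and [10]
  Merge: [5] + [10] -> [5, 10]
  Split: [17, 3] -> [17] and [3]
  Merge: [17] + [3] -> [3, 17]
Merge: [5, 10] + [3, 17] -> [3, 5, 10, 17]

Final sorted array: [3, 5, 10, 17]

The merge sort proceeds by recursively splitting the array and merging sorted halves.
After all merges, the sorted array is [3, 5, 10, 17].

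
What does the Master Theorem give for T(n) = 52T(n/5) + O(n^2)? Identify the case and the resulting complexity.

Master Theorem for T(n) = 52T(n/5) + O(n^2):

a = 52, b = 5, c = 2
log_b(a) = log_5(52) = 2.4550

Case 1: c = 2 < log_5(52) = 2.4550
T(n) = O(n^(log_5 52))

For T(n) = 52T(n/5) + O(n^2): log_5(52) = 2.4550. This is Case 1 of the Master Theorem (c < log_b(a), work dominated by leaves), giving O(n^(log_5 52)).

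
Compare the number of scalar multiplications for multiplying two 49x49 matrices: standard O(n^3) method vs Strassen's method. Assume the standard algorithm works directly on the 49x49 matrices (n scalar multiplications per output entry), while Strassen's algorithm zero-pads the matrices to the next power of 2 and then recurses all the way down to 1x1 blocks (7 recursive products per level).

Matrix multiplication for 49x49 matrices:

Strassen's algorithm requires power-of-2 dimensions. Pad 49x49 to 64x64 (next power of 2).

Standard algorithm: 49^3 = 117649 multiplications
Strassen's algorithm: 7^(log2(64)) = 7^6 = 117649 multiplications
Savings: 117649 - 117649 = 0 multiplications

Standard: 117649 multiplications (49^3). Strassen: 117649 multiplications (7^6, after padding to 64x64). Strassen reduces 8 recursive multiplications to 7 at each level.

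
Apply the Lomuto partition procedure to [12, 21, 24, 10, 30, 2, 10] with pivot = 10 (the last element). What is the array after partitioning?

Lomuto partition with pivot = 10:

Initial array: [12, 21, 24, 10, 30, 2, 10]

arr[0]=12 > 10: no swap
arr[1]=21 > 10: no swap
arr[2]=24 > 10: no swap
arr[3]=10 <= 10: swap with position 0, array becomes [10, 21, 24, 12, 30, 2, 10]
arr[4]=30 > 10: no swap
arr[5]=2 <= 10: swap with position 1, array becomes [10, 2, 24, 12, 30, 21, 10]

Place pivot at position 2: [10, 2, 10, 12, 30, 21, 24]
Pivot position: 2

After partitioning with pivot 10, the array becomes [10, 2, 10, 12, 30, 21, 24]. The pivot is placed at index 2. All elements to the left of the pivot are <= 10, and all elements to the right are > 10.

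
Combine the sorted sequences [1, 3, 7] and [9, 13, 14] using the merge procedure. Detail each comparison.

Merging process:

Compare 1 vs 9: take 1 from left. Merged: [1]
Compare 3 vs 9: take 3 from left. Merged: [1, 3]
Compare 7 vs 9: take 7 from left. Merged: [1, 3, 7]
Append remaining from right: [9, 13, 14]. Merged: [1, 3, 7, 9, 13, 14]

Final merged array: [1, 3, 7, 9, 13, 14]
Total comparisons: 3

The merged array is [1, 3, 7, 9, 13, 14], requiring 3 comparisons. The merge step runs in O(n) time where n is the total number of elements.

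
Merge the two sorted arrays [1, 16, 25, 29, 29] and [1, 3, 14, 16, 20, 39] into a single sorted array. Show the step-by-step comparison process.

Merging process:

Compare 1 vs 1: take 1 from left. Merged: [1]
Compare 16 vs 1: take 1 from right. Merged: [1, 1]
Compare 16 vs 3: take 3 from right. Merged: [1, 1, 3]
Compare 16 vs 14: take 14 from right. Merged: [1, 1, 3, 14]
Compare 16 vs 16: take 16 from left. Merged: [1, 1, 3, 14, 16]
Compare 25 vs 16: take 16 from right. Merged: [1, 1, 3, 14, 16, 16]
Compare 25 vs 20: take 20 from right. Merged: [1, 1, 3, 14, 16, 16, 20]
Compare 25 vs 39: take 25 from left. Merged: [1, 1, 3, 14, 16, 16, 20, 25]
Compare 29 vs 39: take 29 from left. Merged: [1, 1, 3, 14, 16, 16, 20, 25, 29]
Compare 29 vs 39: take 29 from left. Merged: [1, 1, 3, 14, 16, 16, 20, 25, 29, 29]
Append remaining from right: [39]. Merged: [1, 1, 3, 14, 16, 16, 20, 25, 29, 29, 39]

Final merged array: [1, 1, 3, 14, 16, 16, 20, 25, 29, 29, 39]
Total comparisons: 10

The merged array is [1, 1, 3, 14, 16, 16, 20, 25, 29, 29, 39], requiring 10 comparisons. The merge step runs in O(n) time where n is the total number of elements.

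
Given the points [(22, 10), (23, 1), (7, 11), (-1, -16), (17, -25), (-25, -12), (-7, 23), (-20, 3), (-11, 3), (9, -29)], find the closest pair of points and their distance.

Computing all pairwise distances among 10 points:

d((22, 10), (23, 1)) = 9.0554
d((22, 10), (7, 11)) = 15.0333
d((22, 10), (-1, -16)) = 34.7131
d((22, 10), (17, -25)) = 35.3553
d((22, 10), (-25, -12)) = 51.8941
d((22, 10), (-7, 23)) = 31.7805
d((22, 10), (-20, 3)) = 42.5793
d((22, 10), (-11, 3)) = 33.7343
d((22, 10), (9, -29)) = 41.1096
d((23, 1), (7, 11)) = 18.868
d((23, 1), (-1, -16)) = 29.4109
d((23, 1), (17, -25)) = 26.6833
d((23, 1), (-25, -12)) = 49.7293
d((23, 1), (-7, 23)) = 37.2022
d((23, 1), (-20, 3)) = 43.0465
d((23, 1), (-11, 3)) = 34.0588
d((23, 1), (9, -29)) = 33.1059
d((7, 11), (-1, -16)) = 28.1603
d((7, 11), (17, -25)) = 37.3631
d((7, 11), (-25, -12)) = 39.4081
d((7, 11), (-7, 23)) = 18.4391
d((7, 11), (-20, 3)) = 28.1603
d((7, 11), (-11, 3)) = 19.6977
d((7, 11), (9, -29)) = 40.05
d((-1, -16), (17, -25)) = 20.1246
d((-1, -16), (-25, -12)) = 24.3311
d((-1, -16), (-7, 23)) = 39.4588
d((-1, -16), (-20, 3)) = 26.8701
d((-1, -16), (-11, 3)) = 21.4709
d((-1, -16), (9, -29)) = 16.4012
d((17, -25), (-25, -12)) = 43.9659
d((17, -25), (-7, 23)) = 53.6656
d((17, -25), (-20, 3)) = 46.4004
d((17, -25), (-11, 3)) = 39.598
d((17, -25), (9, -29)) = 8.9443 <-- minimum
d((-25, -12), (-7, 23)) = 39.3573
d((-25, -12), (-20, 3)) = 15.8114
d((-25, -12), (-11, 3)) = 20.5183
d((-25, -12), (9, -29)) = 38.0132
d((-7, 23), (-20, 3)) = 23.8537
d((-7, 23), (-11, 3)) = 20.3961
d((-7, 23), (9, -29)) = 54.4059
d((-20, 3), (-11, 3)) = 9.0
d((-20, 3), (9, -29)) = 43.1856
d((-11, 3), (9, -29)) = 37.7359

Closest pair: (17, -25) and (9, -29) with distance 8.9443

The closest pair is (17, -25) and (9, -29) with Euclidean distance 8.9443. For 10 points, brute-force pairwise comparison is shown above. For large n, the divide-and-conquer algorithm (sort by x, recurse on halves, check the dividing strip) achieves O(n log n).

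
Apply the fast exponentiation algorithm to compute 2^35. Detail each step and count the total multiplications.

Computing 2^35 by squaring (build up from 2^1; each line after the first costs one multiplication):

2^1 = 2
2^2 = (2^1)^2 = 2^2 = 4
2^4 = (2^2)^2 = 4^2 = 16
2^8 = (2^4)^2 = 16^2 = 256
2^16 = (2^8)^2 = 256^2 = 65536
2^17 = 2 * 2^16 = 2 * 65536 = 131072
2^34 = (2^17)^2 = 131072^2 = 17179869184
2^35 = 2 * 2^34 = 2 * 17179869184 = 34359738368

Result: 34359738368
Multiplications needed: 7 (7 lines after 2^1)

2^35 = 34359738368. Using exponentiation by squaring, this requires 7 multiplications. The key idea: if the exponent is even, square the half-power; if odd, multiply by the base once.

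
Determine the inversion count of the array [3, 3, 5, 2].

Finding inversions in [3, 3, 5, 2]:

(0, 3): arr[0]=3 > arr[3]=2
(1, 3): arr[1]=3 > arr[3]=2
(2, 3): arr[2]=5 > arr[3]=2

Total inversions: 3

The array has 3 inversion(s): (0,3), (1,3), (2,3). Each pair (i,j) satisfies i < j and arr[i] > arr[j].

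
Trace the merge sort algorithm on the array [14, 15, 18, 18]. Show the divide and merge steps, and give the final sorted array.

Merge sort trace:

Split: [14, 15, 18, 18] -> [14, 15] and [18, 18]
  Split: [14, 15] -> [14] and [15]
  Merge: [14] + [15] -> [14, 15]
  Split: [18, 18] -> [18] and [18]
  Merge: [18] + [18] -> [18, 18]
Merge: [14, 15] + [18, 18] -> [14, 15, 18, 18]

Final sorted array: [14, 15, 18, 18]

The merge sort proceeds by recursively splitting the array and merging sorted halves.
After all merges, the sorted array is [14, 15, 18, 18].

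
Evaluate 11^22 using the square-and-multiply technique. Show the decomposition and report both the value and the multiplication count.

Computing 11^22 by squaring (build up from 11^1; each line after the first costs one multiplication):

11^1 = 11
11^2 = (11^1)^2 = 11^2 = 121
11^4 = (11^2)^2 = 121^2 = 14641
11^5 = 11 * 11^4 = 11 * 14641 = 161051
11^10 = (11^5)^2 = 161051^2 = 25937424601
11^11 = 11 * 11^10 = 11 * 25937424601 = 285311670611
11^22 = (11^11)^2 = 285311670611^2 = 81402749386839761113321

Result: 81402749386839761113321
Multiplications needed: 6 (6 lines after 11^1)

11^22 = 81402749386839761113321. Using exponentiation by squaring, this requires 6 multiplications. The key idea: if the exponent is even, square the half-power; if odd, multiply by the base once.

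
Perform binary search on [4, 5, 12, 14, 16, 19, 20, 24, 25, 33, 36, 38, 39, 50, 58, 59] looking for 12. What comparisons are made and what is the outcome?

Binary search for 12 in [4, 5, 12, 14, 16, 19, 20, 24, 25, 33, 36, 38, 39, 50, 58, 59]:

lo=0, hi=15, mid=7, arr[mid]=24 -> 24 > 12, search left half
lo=0, hi=6, mid=3, arr[mid]=14 -> 14 > 12, search left half
lo=0, hi=2, mid=1, arr[mid]=5 -> 5 < 12, search right half
lo=2, hi=2, mid=2, arr[mid]=12 -> Found target at index 2!

Binary search finds 12 at index 2 after 4 comparisons. The search repeatedly halves the search space by comparing with the middle element.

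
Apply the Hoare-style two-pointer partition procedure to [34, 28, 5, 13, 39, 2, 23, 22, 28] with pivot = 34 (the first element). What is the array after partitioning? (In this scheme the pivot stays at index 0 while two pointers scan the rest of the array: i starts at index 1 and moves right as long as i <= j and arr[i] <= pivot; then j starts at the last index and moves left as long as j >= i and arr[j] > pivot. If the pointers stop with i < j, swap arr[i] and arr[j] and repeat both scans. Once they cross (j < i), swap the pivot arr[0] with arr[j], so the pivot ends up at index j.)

Hoare-style two-pointer partition with pivot = 34:

Initial array: [34, 28, 5, 13, 39, 2, 23, 22, 28]

Pointers start at i = 1, j = 8.
i stops at index 4 (arr[4]=39 > 34), j stops at index 8 (arr[8]=28 <= 34): swap arr[4] and arr[8], array becomes [34, 28, 5, 13, 28, 2, 23, 22, 39]
i ends at 8, j ends at 7: the pointers have crossed (j < i), so scanning stops.

Swap pivot arr[0] with arr[7] to place pivot at position 7: [22, 28, 5, 13, 28, 2, 23, 34, 39]
Pivot position: 7

After partitioning with pivot 34, the array becomes [22, 28, 5, 13, 28, 2, 23, 34, 39]. The pivot is placed at index 7. All elements to the left of the pivot are <= 34, and all elements to the right are > 34.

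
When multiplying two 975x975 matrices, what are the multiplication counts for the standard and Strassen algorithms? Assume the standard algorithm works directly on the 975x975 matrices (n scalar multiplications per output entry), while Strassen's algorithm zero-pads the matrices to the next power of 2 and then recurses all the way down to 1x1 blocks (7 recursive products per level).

Matrix multiplication for 975x975 matrices:

Strassen's algorithm requires power-of-2 dimensions. Pad 975x975 to 1024x1024 (next power of 2).

Standard algorithm: 975^3 = 926859375 multiplications
Strassen's algorithm: 7^(log2(1024)) = 7^10 = 282475249 multiplications
Savings: 926859375 - 282475249 = 644384126 multiplications

Standard: 926859375 multiplications (975^3). Strassen: 282475249 multiplications (7^10, after padding to 1024x1024). Strassen reduces 8 recursive multiplications to 7 at each level.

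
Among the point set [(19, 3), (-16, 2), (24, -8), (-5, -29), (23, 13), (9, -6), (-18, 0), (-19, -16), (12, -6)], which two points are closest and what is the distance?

Computing all pairwise distances among 9 points:

d((19, 3), (-16, 2)) = 35.0143
d((19, 3), (24, -8)) = 12.083
d((19, 3), (-5, -29)) = 40.0
d((19, 3), (23, 13)) = 10.7703
d((19, 3), (9, -6)) = 13.4536
d((19, 3), (-18, 0)) = 37.1214
d((19, 3), (-19, -16)) = 42.4853
d((19, 3), (12, -6)) = 11.4018
d((-16, 2), (24, -8)) = 41.2311
d((-16, 2), (-5, -29)) = 32.8938
d((-16, 2), (23, 13)) = 40.5216
d((-16, 2), (9, -6)) = 26.2488
d((-16, 2), (-18, 0)) = 2.8284 <-- minimum
d((-16, 2), (-19, -16)) = 18.2483
d((-16, 2), (12, -6)) = 29.1204
d((24, -8), (-5, -29)) = 35.805
d((24, -8), (23, 13)) = 21.0238
d((24, -8), (9, -6)) = 15.1327
d((24, -8), (-18, 0)) = 42.7551
d((24, -8), (-19, -16)) = 43.7379
d((24, -8), (12, -6)) = 12.1655
d((-5, -29), (23, 13)) = 50.4777
d((-5, -29), (9, -6)) = 26.9258
d((-5, -29), (-18, 0)) = 31.7805
d((-5, -29), (-19, -16)) = 19.105
d((-5, -29), (12, -6)) = 28.6007
d((23, 13), (9, -6)) = 23.6008
d((23, 13), (-18, 0)) = 43.0116
d((23, 13), (-19, -16)) = 51.0392
d((23, 13), (12, -6)) = 21.9545
d((9, -6), (-18, 0)) = 27.6586
d((9, -6), (-19, -16)) = 29.7321
d((9, -6), (12, -6)) = 3.0
d((-18, 0), (-19, -16)) = 16.0312
d((-18, 0), (12, -6)) = 30.5941
d((-19, -16), (12, -6)) = 32.573

Closest pair: (-16, 2) and (-18, 0) with distance 2.8284

The closest pair is (-16, 2) and (-18, 0) with Euclidean distance 2.8284. For 9 points, brute-force pairwise comparison is shown above. For large n, the divide-and-conquer algorithm (sort by x, recurse on halves, check the dividing strip) achieves O(n log n).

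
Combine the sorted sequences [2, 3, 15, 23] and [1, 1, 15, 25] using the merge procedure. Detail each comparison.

Merging process:

Compare 2 vs 1: take 1 from right. Merged: [1]
Compare 2 vs 1: take 1 from right. Merged: [1, 1]
Compare 2 vs 15: take 2 from left. Merged: [1, 1, 2]
Compare 3 vs 15: take 3 from left. Merged: [1, 1, 2, 3]
Compare 15 vs 15: take 15 from left. Merged: [1, 1, 2, 3, 15]
Compare 23 vs 15: take 15 from right. Merged: [1, 1, 2, 3, 15, 15]
Compare 23 vs 25: take 23 from left. Merged: [1, 1, 2, 3, 15, 15, 23]
Append remaining from right: [25]. Merged: [1, 1, 2, 3, 15, 15, 23, 25]

Final merged array: [1, 1, 2, 3, 15, 15, 23, 25]
Total comparisons: 7

The merged array is [1, 1, 2, 3, 15, 15, 23, 25], requiring 7 comparisons. The merge step runs in O(n) time where n is the total number of elements.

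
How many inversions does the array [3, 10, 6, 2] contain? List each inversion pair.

Finding inversions in [3, 10, 6, 2]:

(0, 3): arr[0]=3 > arr[3]=2
(1, 2): arr[1]=10 > arr[2]=6
(1, 3): arr[1]=10 > arr[3]=2
(2, 3): arr[2]=6 > arr[3]=2

Total inversions: 4

The array has 4 inversion(s): (0,3), (1,2), (1,3), (2,3). Each pair (i,j) satisfies i < j and arr[i] > arr[j].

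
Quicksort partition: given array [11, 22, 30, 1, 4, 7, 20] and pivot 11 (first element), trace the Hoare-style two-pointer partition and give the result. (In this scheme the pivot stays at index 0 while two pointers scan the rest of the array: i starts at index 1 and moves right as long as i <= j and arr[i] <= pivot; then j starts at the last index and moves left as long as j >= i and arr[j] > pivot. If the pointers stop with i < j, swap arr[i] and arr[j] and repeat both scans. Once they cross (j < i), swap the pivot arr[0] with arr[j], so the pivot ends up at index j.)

Hoare-style two-pointer partition with pivot = 11:

Initial array: [11, 22, 30, 1, 4, 7, 20]

Pointers start at i = 1, j = 6.
i stops at index 1 (arr[1]=22 > 11), j stops at index 5 (arr[5]=7 <= 11): swap arr[1] and arr[5], array becomes [11, 7, 30, 1, 4, 22, 20]
i stops at index 2 (arr[2]=30 > 11), j stops at index 4 (arr[4]=4 <= 11): swap arr[2] and arr[4], array becomes [11, 7, 4, 1, 30, 22, 20]
i ends at 4, j ends at 3: the pointers have crossed (j < i), so scanning stops.

Swap pivot arr[0] with arr[3] to place pivot at position 3: [1, 7, 4, 11, 30, 22, 20]
Pivot position: 3

After partitioning with pivot 11, the array becomes [1, 7, 4, 11, 30, 22, 20]. The pivot is placed at index 3. All elements to the left of the pivot are <= 11, and all elements to the right are > 11.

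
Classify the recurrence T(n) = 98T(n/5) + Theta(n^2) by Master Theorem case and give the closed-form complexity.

Master Theorem for T(n) = 98T(n/5) + O(n^2):

a = 98, b = 5, c = 2
log_b(a) = log_5(98) = 2.8488

Case 1: c = 2 < log_5(98) = 2.8488
T(n) = O(n^(log_5 98))

For T(n) = 98T(n/5) + O(n^2): log_5(98) = 2.8488. This is Case 1 of the Master Theorem (c < log_b(a), work dominated by leaves), giving O(n^(log_5 98)).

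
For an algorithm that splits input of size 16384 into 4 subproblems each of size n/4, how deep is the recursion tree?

For divide and conquer with division factor 4:

Problem sizes at each level:
Level 0: 16384
Level 1: 4096
Level 2: 1024
Level 3: 256
Level 4: 64
Level 5: 16
Level 6: 4
Level 7: 1

The root is level 0 and the size-1 base case is level 7 (the tree spans levels 0 through 7, i.e. 8 levels counting the root), so the depth is the number of divisions: log_4(16384) = 7

The recursion tree depth is log_4(16384) = 7. At each level, the problem size is divided by 4, so it takes 7 divisions to reduce to a base case of size 1. The algorithm makes 4 recursive calls at each level.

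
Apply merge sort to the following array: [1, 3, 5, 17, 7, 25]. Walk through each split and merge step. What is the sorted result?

Merge sort trace:

Split: [1, 3, 5, 17, 7, 25] -> [1, 3, 5] and [17, 7, 25]
  Split: [1, 3, 5] -> [1] and [3, 5]
    Split: [3, 5] -> [3] and [5]
    Merge: [3] + [5] -> [3, 5]
  Merge: [1] + [3, 5] -> [1, 3, 5]
  Split: [17, 7, 25] -> [17] and [7, 25]
    Split: [7, 25] -> [7] and [25]
    Merge: [7] + [25] -> [7, 25]
  Merge: [17] + [7, 25] -> [7, 17, 25]
Merge: [1, 3, 5] + [7, 17, 25] -> [1, 3, 5, 7, 17, 25]

Final sorted array: [1, 3, 5, 7, 17, 25]

The merge sort proceeds by recursively splitting the array and merging sorted halves.
After all merges, the sorted array is [1, 3, 5, 7, 17, 25].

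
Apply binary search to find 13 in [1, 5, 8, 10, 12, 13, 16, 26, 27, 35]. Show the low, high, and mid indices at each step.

Binary search for 13 in [1, 5, 8, 10, 12, 13, 16, 26, 27, 35]:

lo=0, hi=9, mid=4, arr[mid]=12 -> 12 < 13, search right half
lo=5, hi=9, mid=7, arr[mid]=26 -> 26 > 13, search left half
lo=5, hi=6, mid=5, arr[mid]=13 -> Found target at index 5!

Binary search finds 13 at index 5 after 3 comparisons. The search repeatedly halves the search space by comparing with the middle element.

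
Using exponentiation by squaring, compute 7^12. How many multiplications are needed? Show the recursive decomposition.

Computing 7^12 by squaring (build up from 7^1; each line after the first costs one multiplication):

7^1 = 7
7^2 = (7^1)^2 = 7^2 = 49
7^3 = 7 * 7^2 = 7 * 49 = 343
7^6 = (7^3)^2 = 343^2 = 117649
7^12 = (7^6)^2 = 117649^2 = 13841287201

Result: 13841287201
Multiplications needed: 4 (4 lines after 7^1)

7^12 = 13841287201. Using exponentiation by squaring, this requires 4 multiplications. The key idea: if the exponent is even, square the half-power; if odd, multiply by the base once.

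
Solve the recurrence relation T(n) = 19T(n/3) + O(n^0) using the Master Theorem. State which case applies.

Master Theorem for T(n) = 19T(n/3) + O(n^0):

a = 19, b = 3, c = 0
log_b(a) = log_3(19) = 2.6801

Case 1: c = 0 < log_3(19) = 2.6801
T(n) = O(n^(log_3 19))

For T(n) = 19T(n/3) + O(n^0): log_3(19) = 2.6801. This is Case 1 of the Master Theorem (c < log_b(a), work dominated by leaves), giving O(n^(log_3 19)).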